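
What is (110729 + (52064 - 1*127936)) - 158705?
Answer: -123848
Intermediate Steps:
(110729 + (52064 - 1*127936)) - 158705 = (110729 + (52064 - 127936)) - 158705 = (110729 - 75872) - 158705 = 34857 - 158705 = -123848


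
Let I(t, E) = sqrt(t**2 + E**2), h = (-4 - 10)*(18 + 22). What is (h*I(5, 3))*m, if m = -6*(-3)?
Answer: -10080*sqrt(34) ≈ -58776.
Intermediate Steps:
m = 18
h = -560 (h = -14*40 = -560)
I(t, E) = sqrt(E**2 + t**2)
(h*I(5, 3))*m = -560*sqrt(3**2 + 5**2)*18 = -560*sqrt(9 + 25)*18 = -560*sqrt(34)*18 = -10080*sqrt(34)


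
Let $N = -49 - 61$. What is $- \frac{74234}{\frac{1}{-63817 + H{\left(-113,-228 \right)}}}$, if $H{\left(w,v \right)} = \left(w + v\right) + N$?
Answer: $4770870712$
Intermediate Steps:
$N = -110$
$H{\left(w,v \right)} = -110 + v + w$ ($H{\left(w,v \right)} = \left(w + v\right) - 110 = \left(v + w\right) - 110 = -110 + v + w$)
$- \frac{74234}{\frac{1}{-63817 + H{\left(-113,-228 \right)}}} = - \frac{74234}{\frac{1}{-63817 - 451}} = - \frac{74234}{\frac{1}{-64268}} = - \frac{74234}{- \frac{1}{64268}} = \left(-74234\right) \left(-64268\right) = 4770870712$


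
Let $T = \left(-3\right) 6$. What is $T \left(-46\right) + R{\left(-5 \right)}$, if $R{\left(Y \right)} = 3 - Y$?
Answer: $836$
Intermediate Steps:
$T = -18$
$T \left(-46\right) + R{\left(-5 \right)} = \left(-18\right) \left(-46\right) + \left(3 - -5\right) = 828 + \left(3 + 5\right) = 828 + 8 = 836$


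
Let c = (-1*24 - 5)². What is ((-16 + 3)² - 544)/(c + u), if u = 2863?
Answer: -375/3704 ≈ -0.10124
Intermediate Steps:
c = 841 (c = (-24 - 5)² = (-29)² = 841)
((-16 + 3)² - 544)/(c + u) = ((-16 + 3)² - 544)/(841 + 2863) = ((-13)² - 544)/3704 = (169 - 544)*(1/3704) = -375*1/3704 = -375/3704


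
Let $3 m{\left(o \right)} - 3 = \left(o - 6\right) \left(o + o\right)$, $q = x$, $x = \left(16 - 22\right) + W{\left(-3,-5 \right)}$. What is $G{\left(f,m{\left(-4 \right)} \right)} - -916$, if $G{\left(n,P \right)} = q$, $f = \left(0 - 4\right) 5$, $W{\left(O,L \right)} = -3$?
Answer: $907$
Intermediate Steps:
$x = -9$ ($x = \left(16 - 22\right) - 3 = -6 - 3 = -9$)
$q = -9$
$f = -20$ ($f = \left(-4\right) 5 = -20$)
$m{\left(o \right)} = 1 + \frac{2 o \left(-6 + o\right)}{3}$ ($m{\left(o \right)} = 1 + \frac{\left(o - 6\right) \left(o + o\right)}{3} = 1 + \frac{\left(-6 + o\right) 2 o}{3} = 1 + \frac{2 o \left(-6 + o\right)}{3}$)
$G{\left(n,P \right)} = -9$
$G{\left(f,m{\left(-4 \right)} \right)} - -916 = -9 - -916 = -9 + 916 = 907$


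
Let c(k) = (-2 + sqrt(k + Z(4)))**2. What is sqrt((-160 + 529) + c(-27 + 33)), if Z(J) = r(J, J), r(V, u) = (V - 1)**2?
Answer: 2*sqrt(97 - sqrt(15)) ≈ 19.300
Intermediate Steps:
r(V, u) = (-1 + V)**2
Z(J) = (-1 + J)**2
c(k) = (-2 + sqrt(9 + k))**2 (c(k) = (-2 + sqrt(k + (-1 + 4)**2))**2 = (-2 + sqrt(k + 3**2))**2 = (-2 + sqrt(k + 9))**2 = (-2 + sqrt(9 + k))**2)
sqrt((-160 + 529) + c(-27 + 33)) = sqrt((-160 + 529) + (-2 + sqrt(9 + (-27 + 33)))**2) = sqrt(369 + (-2 + sqrt(9 + 6))**2) = sqrt(369 + (-2 + sqrt(15))**2)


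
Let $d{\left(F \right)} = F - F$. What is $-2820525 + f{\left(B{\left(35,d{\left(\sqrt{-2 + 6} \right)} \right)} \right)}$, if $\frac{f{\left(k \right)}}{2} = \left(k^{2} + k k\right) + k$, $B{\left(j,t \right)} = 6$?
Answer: $-2820369$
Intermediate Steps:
$d{\left(F \right)} = 0$
$f{\left(k \right)} = 2 k + 4 k^{2}$ ($f{\left(k \right)} = 2 \left(\left(k^{2} + k k\right) + k\right) = 2 \left(\left(k^{2} + k^{2}\right) + k\right) = 2 \left(2 k^{2} + k\right) = 2 \left(k + 2 k^{2}\right) = 2 k + 4 k^{2}$)
$-2820525 + f{\left(B{\left(35,d{\left(\sqrt{-2 + 6} \right)} \right)} \right)} = -2820525 + 2 \cdot 6 \left(1 + 2 \cdot 6\right) = -2820525 + 2 \cdot 6 \left(1 + 12\right) = -2820525 + 2 \cdot 6 \cdot 13 = -2820525 + 156 = -2820369$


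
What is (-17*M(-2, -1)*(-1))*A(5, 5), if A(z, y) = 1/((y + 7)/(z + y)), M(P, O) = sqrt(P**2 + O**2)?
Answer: 85*sqrt(5)/6 ≈ 31.678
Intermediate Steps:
M(P, O) = sqrt(O**2 + P**2)
A(z, y) = (y + z)/(7 + y) (A(z, y) = 1/((7 + y)/(y + z)) = (y + z)/(7 + y))
(-17*M(-2, -1)*(-1))*A(5, 5) = (-17*sqrt((-1)**2 + (-2)**2)*(-1))*((5 + 5)/(7 + 5)) = (-17*sqrt(1 + 4)*(-1))*(10/12) = (-17*sqrt(5)*(-1))*((1/12)*10) = -(-17)*sqrt(5)*(5/6) = (17*sqrt(5))*(5/6) = 85*sqrt(5)/6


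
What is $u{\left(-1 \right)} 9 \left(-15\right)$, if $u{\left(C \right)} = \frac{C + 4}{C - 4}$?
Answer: $81$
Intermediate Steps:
$u{\left(C \right)} = \frac{4 + C}{-4 + C}$
$u{\left(-1 \right)} 9 \left(-15\right) = \frac{4 - 1}{-4 - 1} \cdot 9 \left(-15\right) = \frac{1}{-5} \cdot 3 \cdot 9 \left(-15\right) = \left(- \frac{1}{5}\right) 3 \cdot 9 \left(-15\right) = \left(- \frac{3}{5}\right) 9 \left(-15\right) = \left(- \frac{27}{5}\right) \left(-15\right) = 81$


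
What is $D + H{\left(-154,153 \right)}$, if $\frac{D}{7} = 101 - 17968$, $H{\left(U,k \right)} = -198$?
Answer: $-125267$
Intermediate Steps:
$D = -125069$ ($D = 7 \left(101 - 17968\right) = 7 \left(-17867\right) = -125069$)
$D + H{\left(-154,153 \right)} = -125069 - 198 = -125267$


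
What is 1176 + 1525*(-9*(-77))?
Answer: 1058001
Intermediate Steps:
1176 + 1525*(-9*(-77)) = 1176 + 1525*693 = 1176 + 1056825 = 1058001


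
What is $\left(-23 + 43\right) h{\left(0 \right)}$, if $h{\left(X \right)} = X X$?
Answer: $0$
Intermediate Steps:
$h{\left(X \right)} = X^{2}$
$\left(-23 + 43\right) h{\left(0 \right)} = \left(-23 + 43\right) 0^{2} = 20 \cdot 0 = 0$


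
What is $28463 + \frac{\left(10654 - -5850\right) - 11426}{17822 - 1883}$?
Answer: $\frac{453676835}{15939} \approx 28463.0$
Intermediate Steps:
$28463 + \frac{\left(10654 - -5850\right) - 11426}{17822 - 1883} = 28463 + \frac{\left(10654 + 5850\right) - 11426}{15939} = 28463 + \left(16504 - 11426\right) \frac{1}{15939} = 28463 + 5078 \cdot \frac{1}{15939} = 28463 + \frac{5078}{15939} = \frac{453676835}{15939}$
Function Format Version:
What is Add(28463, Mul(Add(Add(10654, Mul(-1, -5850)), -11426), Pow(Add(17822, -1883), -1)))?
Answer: Rational(453676835, 15939) ≈ 28463.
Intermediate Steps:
Add(28463, Mul(Add(Add(10654, Mul(-1, -5850)), -11426), Pow(Add(17822, -1883), -1))) = Add(28463, Mul(Add(Add(10654, 5850), -11426), Pow(15939, -1))) = Add(28463, Mul(Add(16504, -11426), Rational(1, 15939))) = Add(28463, Mul(5078, Rational(1, 15939))) = Add(28463, Rational(5078, 15939)) = Rational(453676835, 15939)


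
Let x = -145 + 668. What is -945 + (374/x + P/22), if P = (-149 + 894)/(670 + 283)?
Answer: -10353900091/10965218 ≈ -944.25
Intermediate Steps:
x = 523
P = 745/953 ≈ 0.78174
-945 + (374/x + P/22) = -945 + (374/523 + (745/953)/22) = -945 + (374*(1/523) + (745/953)*(1/22)) = -945 + (374/523 + 745/20966) = -945 + 8230919/10965218 = -10353900091/10965218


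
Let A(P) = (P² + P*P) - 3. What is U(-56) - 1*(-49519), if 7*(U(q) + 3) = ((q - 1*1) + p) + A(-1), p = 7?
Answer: 346561/7 ≈ 49509.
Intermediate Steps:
A(P) = -3 + 2*P² (A(P) = (P² + P²) - 3 = 2*P² - 3 = -3 + 2*P²)
U(q) = -16/7 + q/7 (U(q) = -3 + (((q - 1*1) + 7) + (-3 + 2*(-1)²))/7 = -3 + (((q - 1) + 7) + (-3 + 2*1))/7 = -3 + (((-1 + q) + 7) + (-3 + 2))/7 = -3 + ((6 + q) - 1)/7 = -3 + (5 + q)/7 = -3 + (5/7 + q/7) = -16/7 + q/7)
U(-56) - 1*(-49519) = (-16/7 + (⅐)*(-56)) - 1*(-49519) = (-16/7 - 8) + 49519 = -72/7 + 49519 = 346561/7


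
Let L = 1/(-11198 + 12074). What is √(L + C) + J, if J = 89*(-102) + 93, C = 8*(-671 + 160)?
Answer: -8985 + I*√784258053/438 ≈ -8985.0 + 63.937*I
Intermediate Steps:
L = 1/876 ≈ 0.0011416
C = -4088 (C = 8*(-511) = -4088)
J = -8985 (J = -9078 + 93 = -8985)
√(L + C) + J = √(1/876 - 4088) - 8985 = √(-3581087/876) - 8985 = I*√784258053/438 - 8985 = -8985 + I*√784258053/438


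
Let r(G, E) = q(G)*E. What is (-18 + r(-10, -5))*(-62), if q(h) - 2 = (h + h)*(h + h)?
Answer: 125736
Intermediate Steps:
q(h) = 2 + 4*h² (q(h) = 2 + (h + h)*(h + h) = 2 + (2*h)*(2*h) = 2 + 4*h²)
r(G, E) = E*(2 + 4*G²) (r(G, E) = (2 + 4*G²)*E = E*(2 + 4*G²))
(-18 + r(-10, -5))*(-62) = (-18 + 2*(-5)*(1 + 2*(-10)²))*(-62) = (-18 + 2*(-5)*(1 + 2*100))*(-62) = (-18 + 2*(-5)*(1 + 200))*(-62) = (-18 + 2*(-5)*201)*(-62) = (-18 - 2010)*(-62) = -2028*(-62) = 125736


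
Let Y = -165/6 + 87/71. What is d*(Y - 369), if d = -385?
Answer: 21609665/142 ≈ 1.5218e+5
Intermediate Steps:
Y = -3731/142 (Y = -165*⅙ + 87*(1/71) = -55/2 + 87/71 = -3731/142 ≈ -26.275)
d*(Y - 369) = -385*(-3731/142 - 369) = -385*(-56129/142) = 21609665/142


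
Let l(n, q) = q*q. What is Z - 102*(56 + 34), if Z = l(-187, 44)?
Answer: -7244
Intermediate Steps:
l(n, q) = q²
Z = 1936 (Z = 44² = 1936)
Z - 102*(56 + 34) = 1936 - 102*(56 + 34) = 1936 - 102*90 = 1936 - 9180 = -7244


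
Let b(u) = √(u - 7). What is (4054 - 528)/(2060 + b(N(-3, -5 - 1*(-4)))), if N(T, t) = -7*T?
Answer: 3631780/2121793 - 1763*√14/2121793 ≈ 1.7085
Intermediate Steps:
b(u) = √(-7 + u)
(4054 - 528)/(2060 + b(N(-3, -5 - 1*(-4)))) = (4054 - 528)/(2060 + √(-7 - 7*(-3))) = 3526/(2060 + √(-7 + 21)) = 3526/(2060 + √14)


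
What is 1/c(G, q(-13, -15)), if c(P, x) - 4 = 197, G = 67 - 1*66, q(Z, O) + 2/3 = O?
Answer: 1/201 ≈ 0.0049751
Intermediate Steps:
q(Z, O) = -⅔ + O
G = 1 (G = 67 - 66 = 1)
c(P, x) = 201 (c(P, x) = 4 + 197 = 201)
1/c(G, q(-13, -15)) = 1/201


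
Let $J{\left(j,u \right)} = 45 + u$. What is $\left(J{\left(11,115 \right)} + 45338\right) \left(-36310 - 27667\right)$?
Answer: $-2910825546$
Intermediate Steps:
$\left(J{\left(11,115 \right)} + 45338\right) \left(-36310 - 27667\right) = \left(\left(45 + 115\right) + 45338\right) \left(-36310 - 27667\right) = \left(160 + 45338\right) \left(-63977\right) = 45498 \left(-63977\right) = -2910825546$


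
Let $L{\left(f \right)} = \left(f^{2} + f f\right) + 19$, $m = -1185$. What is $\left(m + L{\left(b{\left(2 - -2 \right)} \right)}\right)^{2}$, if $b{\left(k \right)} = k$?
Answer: $1285956$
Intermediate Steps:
$L{\left(f \right)} = 19 + 2 f^{2}$ ($L{\left(f \right)} = \left(f^{2} + f^{2}\right) + 19 = 2 f^{2} + 19 = 19 + 2 f^{2}$)
$\left(m + L{\left(b{\left(2 - -2 \right)} \right)}\right)^{2} = \left(-1185 + \left(19 + 2 \left(2 - -2\right)^{2}\right)\right)^{2} = \left(-1185 + \left(19 + 2 \left(2 + 2\right)^{2}\right)\right)^{2} = \left(-1185 + \left(19 + 2 \cdot 4^{2}\right)\right)^{2} = \left(-1185 + \left(19 + 2 \cdot 16\right)\right)^{2} = \left(-1185 + \left(19 + 32\right)\right)^{2} = \left(-1185 + 51\right)^{2} = \left(-1134\right)^{2} = 1285956$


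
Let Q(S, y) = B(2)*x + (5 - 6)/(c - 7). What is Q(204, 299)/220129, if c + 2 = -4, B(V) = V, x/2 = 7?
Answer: 365/2861677 ≈ 0.00012755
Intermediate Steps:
x = 14 (x = 2*7 = 14)
c = -6 (c = -2 - 4 = -6)
Q(S, y) = 365/13 (Q(S, y) = 2*14 + (5 - 6)/(-6 - 7) = 28 - 1/(-13) = 28 - 1*(-1/13) = 28 + 1/13 = 365/13)
Q(204, 299)/220129 = (365/13)/220129 = (365/13)*(1/220129) = 365/2861677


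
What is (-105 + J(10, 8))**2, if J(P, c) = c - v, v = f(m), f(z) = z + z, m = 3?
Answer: 10609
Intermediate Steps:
f(z) = 2*z
v = 6 (v = 2*3 = 6)
J(P, c) = -6 + c (J(P, c) = c - 1*6 = c - 6 = -6 + c)
(-105 + J(10, 8))**2 = (-105 + (-6 + 8))**2 = (-105 + 2)**2 = (-103)**2 = 10609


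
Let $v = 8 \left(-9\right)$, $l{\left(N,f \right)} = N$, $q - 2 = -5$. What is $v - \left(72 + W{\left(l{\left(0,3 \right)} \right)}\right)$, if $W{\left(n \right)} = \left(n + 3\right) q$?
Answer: $-135$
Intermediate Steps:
$q = -3$ ($q = 2 - 5 = -3$)
$W{\left(n \right)} = -9 - 3 n$ ($W{\left(n \right)} = \left(n + 3\right) \left(-3\right) = \left(3 + n\right) \left(-3\right) = -9 - 3 n$)
$v = -72$
$v - \left(72 + W{\left(l{\left(0,3 \right)} \right)}\right) = -72 - \left(63 + 0\right) = -72 - 63 = -135$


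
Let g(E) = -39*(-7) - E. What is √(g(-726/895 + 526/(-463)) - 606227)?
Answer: I*√104051013247080070/414385 ≈ 778.43*I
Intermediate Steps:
g(E) = 273 - E
√(g(-726/895 + 526/(-463)) - 606227) = √((273 - (-726/895 + 526/(-463))) - 606227) = √((273 - (-726*1/895 + 526*(-1/463))) - 606227) = √((273 - (-726/895 - 526/463)) - 606227) = √((273 - 1*(-806908/414385)) - 606227) = √((273 + 806908/414385) - 606227) = √(113934013/414385 - 606227) = √(-251097441382/414385) = I*√104051013247080070/414385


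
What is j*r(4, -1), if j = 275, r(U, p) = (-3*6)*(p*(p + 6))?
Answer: 24750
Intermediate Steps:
r(U, p) = -18*p*(6 + p)
j*r(4, -1) = 275*(-18*(-1)*(6 - 1)) = 275*(-18*(-1)*5) = 275*90 = 24750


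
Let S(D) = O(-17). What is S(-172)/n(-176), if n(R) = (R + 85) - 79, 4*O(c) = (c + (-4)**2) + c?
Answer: 9/340 ≈ 0.026471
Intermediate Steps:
O(c) = 4 + c/2 (O(c) = ((c + (-4)**2) + c)/4 = ((c + 16) + c)/4 = ((16 + c) + c)/4 = (16 + 2*c)/4 = 4 + c/2)
n(R) = 6 + R (n(R) = (85 + R) - 79 = 6 + R)
S(D) = -9/2 (S(D) = 4 + (1/2)*(-17) = 4 - 17/2 = -9/2)
S(-172)/n(-176) = -9/(2*(6 - 176)) = -9/2/(-170) = -9/2*(-1/170) = 9/340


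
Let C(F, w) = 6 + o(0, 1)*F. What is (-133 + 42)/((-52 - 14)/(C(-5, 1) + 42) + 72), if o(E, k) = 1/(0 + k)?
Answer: -3913/3030 ≈ -1.2914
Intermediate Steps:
o(E, k) = 1/k
C(F, w) = 6 + F (C(F, w) = 6 + F/1 = 6 + 1*F = 6 + F)
(-133 + 42)/((-52 - 14)/(C(-5, 1) + 42) + 72) = (-133 + 42)/((-52 - 14)/((6 - 5) + 42) + 72) = -91/(-66/(1 + 42) + 72) = -91/(-66/43 + 72) = -91/(3030/43) = (43/3030)*(-91) = -3913/3030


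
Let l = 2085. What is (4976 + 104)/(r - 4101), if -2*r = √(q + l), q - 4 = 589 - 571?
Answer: -83332320/67270697 + 71120*√43/67270697 ≈ -1.2318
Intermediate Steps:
q = 22 (q = 4 + (589 - 571) = 4 + 18 = 22)
r = -7*√43/2 (r = -√(22 + 2085)/2 = -7*√43/2 ≈ -22.951)
(4976 + 104)/(r - 4101) = (4976 + 104)/(-7*√43/2 - 4101) = 5080/(-4101 - 7*√43/2)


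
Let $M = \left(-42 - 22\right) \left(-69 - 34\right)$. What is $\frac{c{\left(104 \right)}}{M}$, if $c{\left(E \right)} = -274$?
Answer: $- \frac{137}{3296} \approx -0.041566$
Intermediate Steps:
$M = 6592$ ($M = \left(-42 - 22\right) \left(-103\right) = \left(-64\right) \left(-103\right) = 6592$)
$\frac{c{\left(104 \right)}}{M} = - \frac{274}{6592} = \left(-274\right) \frac{1}{6592} = - \frac{137}{3296}$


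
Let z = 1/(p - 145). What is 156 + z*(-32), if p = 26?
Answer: 18596/119 ≈ 156.27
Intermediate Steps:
z = -1/119 (z = 1/(26 - 145) = 1/(-119) = -1/119 ≈ -0.0084034)
156 + z*(-32) = 156 - 1/119*(-32) = 156 + 32/119 = 18596/119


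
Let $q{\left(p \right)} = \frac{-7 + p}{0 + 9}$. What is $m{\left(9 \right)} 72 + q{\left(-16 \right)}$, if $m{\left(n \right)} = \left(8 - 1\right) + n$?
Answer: $\frac{10345}{9} \approx 1149.4$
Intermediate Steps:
$q{\left(p \right)} = - \frac{7}{9} + \frac{p}{9}$ ($q{\left(p \right)} = \frac{-7 + p}{9} = \left(-7 + p\right) \frac{1}{9} = - \frac{7}{9} + \frac{p}{9}$)
$m{\left(n \right)} = 7 + n$
$m{\left(9 \right)} 72 + q{\left(-16 \right)} = \left(7 + 9\right) 72 + \left(- \frac{7}{9} + \frac{1}{9} \left(-16\right)\right) = 16 \cdot 72 - \frac{23}{9} = 1152 - \frac{23}{9} = \frac{10345}{9}$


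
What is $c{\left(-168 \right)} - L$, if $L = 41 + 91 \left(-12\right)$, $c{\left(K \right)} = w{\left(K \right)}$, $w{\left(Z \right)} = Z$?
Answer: $883$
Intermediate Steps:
$c{\left(K \right)} = K$
$L = -1051$ ($L = 41 - 1092 = -1051$)
$c{\left(-168 \right)} - L = -168 - -1051 = -168 + 1051 = 883$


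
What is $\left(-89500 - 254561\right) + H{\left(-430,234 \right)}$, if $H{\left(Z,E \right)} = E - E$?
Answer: $-344061$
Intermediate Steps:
$H{\left(Z,E \right)} = 0$
$\left(-89500 - 254561\right) + H{\left(-430,234 \right)} = \left(-89500 - 254561\right) + 0 = -344061 + 0 = -344061$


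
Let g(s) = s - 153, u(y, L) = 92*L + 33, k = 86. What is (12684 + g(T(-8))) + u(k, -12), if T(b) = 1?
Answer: 11461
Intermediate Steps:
u(y, L) = 33 + 92*L
g(s) = -153 + s
(12684 + g(T(-8))) + u(k, -12) = (12684 + (-153 + 1)) + (33 + 92*(-12)) = (12684 - 152) + (33 - 1104) = 12532 - 1071 = 11461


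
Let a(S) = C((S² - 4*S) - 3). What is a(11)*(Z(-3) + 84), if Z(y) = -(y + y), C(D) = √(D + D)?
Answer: 180*√37 ≈ 1094.9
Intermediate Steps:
C(D) = √2*√D (C(D) = √(2*D) = √2*√D)
a(S) = √2*√(-3 + S² - 4*S) (a(S) = √2*√((S² - 4*S) - 3) = √2*√(-3 + S² - 4*S))
Z(y) = -2*y
a(11)*(Z(-3) + 84) = √(-6 - 8*11 + 2*11²)*(-2*(-3) + 84) = √(-6 - 88 + 2*121)*(6 + 84) = √(-6 - 88 + 242)*90 = √148*90 = (2*√37)*90 = 180*√37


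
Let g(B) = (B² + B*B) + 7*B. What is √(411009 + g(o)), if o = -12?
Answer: √411213 ≈ 641.26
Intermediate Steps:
g(B) = 2*B² + 7*B (g(B) = (B² + B²) + 7*B = 2*B² + 7*B)
√(411009 + g(o)) = √(411009 - 12*(7 + 2*(-12))) = √(411009 - 12*(7 - 24)) = √(411009 - 12*(-17)) = √(411009 + 204) = √411213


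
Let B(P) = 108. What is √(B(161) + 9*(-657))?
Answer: 3*I*√645 ≈ 76.191*I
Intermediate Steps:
√(B(161) + 9*(-657)) = √(108 + 9*(-657)) = √(108 - 5913) = √(-5805) = 3*I*√645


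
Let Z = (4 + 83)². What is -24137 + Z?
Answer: -16568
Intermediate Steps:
Z = 7569 (Z = 87² = 7569)
-24137 + Z = -24137 + 7569 = -16568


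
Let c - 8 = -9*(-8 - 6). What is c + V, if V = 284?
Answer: 418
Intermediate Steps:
c = 134 (c = 8 - 9*(-8 - 6) = 8 - 9*(-14) = 8 + 126 = 134)
c + V = 134 + 284 = 418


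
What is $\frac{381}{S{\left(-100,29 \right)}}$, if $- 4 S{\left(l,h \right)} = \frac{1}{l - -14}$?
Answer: $131064$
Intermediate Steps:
$S{\left(l,h \right)} = - \frac{1}{4 \left(14 + l\right)}$ ($S{\left(l,h \right)} = - \frac{1}{4 \left(l - -14\right)} = - \frac{1}{4 \left(l + 14\right)} = - \frac{1}{4 \left(14 + l\right)}$)
$\frac{381}{S{\left(-100,29 \right)}} = \frac{381}{\left(-1\right) \frac{1}{56 + 4 \left(-100\right)}} = \frac{381}{\left(-1\right) \frac{1}{56 - 400}} = \frac{381}{\left(-1\right) \frac{1}{-344}} = \frac{381}{\left(-1\right) \left(- \frac{1}{344}\right)} = 381 \frac{1}{\frac{1}{344}} = 381 \cdot 344 = 131064$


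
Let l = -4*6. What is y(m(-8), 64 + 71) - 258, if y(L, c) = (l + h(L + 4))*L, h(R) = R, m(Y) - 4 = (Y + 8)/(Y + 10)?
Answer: -322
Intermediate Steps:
l = -24
m(Y) = 4 + (8 + Y)/(10 + Y) (m(Y) = 4 + (Y + 8)/(Y + 10) = 4 + (8 + Y)/(10 + Y))
y(L, c) = L*(-20 + L) (y(L, c) = (-24 + (L + 4))*L = (-24 + (4 + L))*L = (-20 + L)*L = L*(-20 + L))
y(m(-8), 64 + 71) - 258 = ((48 + 5*(-8))/(10 - 8))*(-20 + (48 + 5*(-8))/(10 - 8)) - 258 = ((48 - 40)/2)*(-20 + (48 - 40)/2) - 258 = ((½)*8)*(-20 + (½)*8) - 258 = 4*(-20 + 4) - 258 = 4*(-16) - 258 = -64 - 258 = -322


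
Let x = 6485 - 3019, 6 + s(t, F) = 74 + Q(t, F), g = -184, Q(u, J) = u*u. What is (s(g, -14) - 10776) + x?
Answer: 26614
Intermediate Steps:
Q(u, J) = u**2
s(t, F) = 68 + t**2 (s(t, F) = -6 + (74 + t**2) = 68 + t**2)
x = 3466
(s(g, -14) - 10776) + x = ((68 + (-184)**2) - 10776) + 3466 = ((68 + 33856) - 10776) + 3466 = (33924 - 10776) + 3466 = 23148 + 3466 = 26614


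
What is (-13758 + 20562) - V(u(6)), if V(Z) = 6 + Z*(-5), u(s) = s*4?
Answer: 6918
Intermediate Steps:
u(s) = 4*s
V(Z) = 6 - 5*Z
(-13758 + 20562) - V(u(6)) = (-13758 + 20562) - (6 - 20*6) = 6804 - (6 - 5*24) = 6804 - (6 - 120) = 6804 - 1*(-114) = 6804 + 114 = 6918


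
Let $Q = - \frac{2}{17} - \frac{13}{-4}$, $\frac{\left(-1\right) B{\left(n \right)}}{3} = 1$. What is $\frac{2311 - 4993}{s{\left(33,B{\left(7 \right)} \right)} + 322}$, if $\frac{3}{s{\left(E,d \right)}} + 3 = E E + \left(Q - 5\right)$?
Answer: $- \frac{98859861}{11869183} \approx -8.3291$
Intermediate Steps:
$B{\left(n \right)} = -3$ ($B{\left(n \right)} = \left(-3\right) 1 = -3$)
$Q = \frac{213}{68}$ ($Q = \left(-2\right) \frac{1}{17} - - \frac{13}{4} = - \frac{2}{17} + \frac{13}{4} = \frac{213}{68} \approx 3.1324$)
$s{\left(E,d \right)} = \frac{3}{- \frac{331}{68} + E^{2}}$ ($s{\left(E,d \right)} = \frac{3}{-3 + \left(E E + \left(\frac{213}{68} - 5\right)\right)} = \frac{3}{-3 + \left(E^{2} + \left(\frac{213}{68} - 5\right)\right)} = \frac{3}{-3 + \left(E^{2} - \frac{127}{68}\right)} = \frac{3}{-3 + \left(- \frac{127}{68} + E^{2}\right)} = \frac{3}{- \frac{331}{68} + E^{2}}$)
$\frac{2311 - 4993}{s{\left(33,B{\left(7 \right)} \right)} + 322} = \frac{2311 - 4993}{\frac{204}{-331 + 68 \cdot 33^{2}} + 322} = - \frac{2682}{\frac{204}{-331 + 68 \cdot 1089} + 322} = - \frac{2682}{\frac{204}{-331 + 74052} + 322} = - \frac{2682}{\frac{204}{73721} + 322} = - \frac{2682}{\frac{23738366}{73721}} = \left(-2682\right) \frac{73721}{23738366} = - \frac{98859861}{11869183}$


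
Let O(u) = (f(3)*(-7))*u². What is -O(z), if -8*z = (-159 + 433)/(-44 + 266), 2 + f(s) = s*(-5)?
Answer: -2233511/788544 ≈ -2.8325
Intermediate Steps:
f(s) = -2 - 5*s (f(s) = -2 + s*(-5) = -2 - 5*s)
z = -137/888 (z = -(-159 + 433)/(8*(-44 + 266)) = -137/(4*222) = -⅛*137/111 = -137/888 ≈ -0.15428)
O(u) = 119*u² (O(u) = ((-2 - 5*3)*(-7))*u² = ((-2 - 15)*(-7))*u² = (-17*(-7))*u² = 119*u²)
-O(z) = -119*(-137/888)² = -119*18769/788544 = -1*2233511/788544 = -2233511/788544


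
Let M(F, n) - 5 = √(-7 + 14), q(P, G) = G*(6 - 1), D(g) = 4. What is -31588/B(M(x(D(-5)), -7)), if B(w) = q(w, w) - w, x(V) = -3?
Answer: -39485/18 + 7897*√7/18 ≈ -1032.9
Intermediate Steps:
q(P, G) = 5*G (q(P, G) = G*5 = 5*G)
M(F, n) = 5 + √7 (M(F, n) = 5 + √(-7 + 14) = 5 + √7)
B(w) = 4*w (B(w) = 5*w - w = 4*w)
-31588/B(M(x(D(-5)), -7)) = -31588*1/(4*(5 + √7)) = -31588/(20 + 4*√7)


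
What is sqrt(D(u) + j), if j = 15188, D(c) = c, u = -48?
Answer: 2*sqrt(3785) ≈ 123.04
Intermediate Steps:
sqrt(D(u) + j) = sqrt(-48 + 15188) = sqrt(15140) = 2*sqrt(3785)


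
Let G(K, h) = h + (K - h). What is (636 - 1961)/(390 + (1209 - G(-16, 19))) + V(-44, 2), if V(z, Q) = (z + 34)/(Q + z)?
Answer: -3950/6783 ≈ -0.58234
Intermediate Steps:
G(K, h) = K
V(z, Q) = (34 + z)/(Q + z)
(636 - 1961)/(390 + (1209 - G(-16, 19))) + V(-44, 2) = (636 - 1961)/(390 + (1209 - 1*(-16))) + (34 - 44)/(2 - 44) = -1325/(390 + (1209 + 16)) - 10/(-42) = -1325/(390 + 1225) - 1/42*(-10) = -1325/1615 + 5/21 = -1325*1/1615 + 5/21 = -265/323 + 5/21 = -3950/6783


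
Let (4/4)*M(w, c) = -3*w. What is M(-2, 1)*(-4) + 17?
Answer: -7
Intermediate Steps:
M(w, c) = -3*w
M(-2, 1)*(-4) + 17 = -3*(-2)*(-4) + 17 = 6*(-4) + 17 = -24 + 17 = -7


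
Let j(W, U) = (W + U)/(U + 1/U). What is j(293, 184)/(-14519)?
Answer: -87768/491569783 ≈ -0.00017855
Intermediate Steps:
j(W, U) = (U + W)/(U + 1/U)
j(293, 184)/(-14519) = (184*(184 + 293)/(1 + 184**2))/(-14519) = (184*477/(1 + 33856))*(-1/14519) = (184*477/33857)*(-1/14519) = (184*(1/33857)*477)*(-1/14519) = (87768/33857)*(-1/14519) = -87768/491569783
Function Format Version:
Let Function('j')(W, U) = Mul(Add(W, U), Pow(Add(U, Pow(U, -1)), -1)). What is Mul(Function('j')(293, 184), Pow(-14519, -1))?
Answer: Rational(-87768, 491569783) ≈ -0.00017855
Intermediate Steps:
Function('j')(W, U) = Mul(Pow(Add(U, Pow(U, -1)), -1), Add(U, W)) (Function('j')(W, U) = Mul(Add(U, W), Pow(Add(U, Pow(U, -1)), -1)) = Mul(Pow(Add(U, Pow(U, -1)), -1), Add(U, W)))
Mul(Function('j')(293, 184), Pow(-14519, -1)) = Mul(Mul(184, Pow(Add(1, Pow(184, 2)), -1), Add(184, 293)), Pow(-14519, -1)) = Mul(Mul(184, Pow(Add(1, 33856), -1), 477), Rational(-1, 14519)) = Mul(Mul(184, Pow(33857, -1), 477), Rational(-1, 14519)) = Mul(Mul(184, Rational(1, 33857), 477), Rational(-1, 14519)) = Mul(Rational(87768, 33857), Rational(-1, 14519)) = Rational(-87768, 491569783)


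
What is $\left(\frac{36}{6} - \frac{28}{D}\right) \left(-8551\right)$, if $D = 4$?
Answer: $8551$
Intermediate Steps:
$\left(\frac{36}{6} - \frac{28}{D}\right) \left(-8551\right) = \left(\frac{36}{6} - \frac{28}{4}\right) \left(-8551\right) = \left(36 \cdot \frac{1}{6} - 7\right) \left(-8551\right) = \left(6 - 7\right) \left(-8551\right) = \left(-1\right) \left(-8551\right) = 8551$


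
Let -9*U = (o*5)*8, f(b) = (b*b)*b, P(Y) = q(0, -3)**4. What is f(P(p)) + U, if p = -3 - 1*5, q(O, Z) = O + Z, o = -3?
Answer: 1594363/3 ≈ 5.3145e+5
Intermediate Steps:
p = -8 (p = -3 - 5 = -8)
P(Y) = 81 (P(Y) = (0 - 3)**4 = (-3)**4 = 81)
f(b) = b**3 (f(b) = b**2*b = b**3)
U = 40/3 (U = -(-3*5)*8/9 = -(-5)*8/3 = -1/9*(-120) = 40/3 ≈ 13.333)
f(P(p)) + U = 81**3 + 40/3 = 531441 + 40/3 = 1594363/3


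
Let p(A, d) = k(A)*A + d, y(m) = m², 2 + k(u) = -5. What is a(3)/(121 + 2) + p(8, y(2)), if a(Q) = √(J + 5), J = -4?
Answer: -6395/123 ≈ -51.992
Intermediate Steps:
k(u) = -7 (k(u) = -2 - 5 = -7)
a(Q) = 1 (a(Q) = √(-4 + 5) = √1 = 1)
p(A, d) = d - 7*A (p(A, d) = -7*A + d = d - 7*A)
a(3)/(121 + 2) + p(8, y(2)) = 1/(121 + 2) + (2² - 7*8) = 1/123 + (4 - 56) = 1*(1/123) - 52 = 1/123 - 52 = -6395/123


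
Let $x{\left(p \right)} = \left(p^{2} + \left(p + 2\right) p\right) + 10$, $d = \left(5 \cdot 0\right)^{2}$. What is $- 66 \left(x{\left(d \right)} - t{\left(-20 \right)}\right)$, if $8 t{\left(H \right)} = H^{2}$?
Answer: $2640$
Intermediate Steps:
$d = 0$ ($d = 0^{2} = 0$)
$x{\left(p \right)} = 10 + p^{2} + p \left(2 + p\right)$ ($x{\left(p \right)} = \left(p^{2} + \left(2 + p\right) p\right) + 10 = \left(p^{2} + p \left(2 + p\right)\right) + 10 = 10 + p^{2} + p \left(2 + p\right)$)
$t{\left(H \right)} = \frac{H^{2}}{8}$
$- 66 \left(x{\left(d \right)} - t{\left(-20 \right)}\right) = - 66 \left(\left(10 + 2 \cdot 0 + 2 \cdot 0^{2}\right) - \frac{\left(-20\right)^{2}}{8}\right) = - 66 \left(\left(10 + 0 + 2 \cdot 0\right) - \frac{1}{8} \cdot 400\right) = - 66 \left(\left(10 + 0 + 0\right) - 50\right) = - 66 \left(10 - 50\right) = \left(-66\right) \left(-40\right) = 2640$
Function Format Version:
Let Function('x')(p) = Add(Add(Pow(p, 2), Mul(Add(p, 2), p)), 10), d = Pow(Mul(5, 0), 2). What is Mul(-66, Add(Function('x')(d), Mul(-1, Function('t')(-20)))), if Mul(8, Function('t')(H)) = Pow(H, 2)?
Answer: 2640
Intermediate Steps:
d = 0 (d = Pow(0, 2) = 0)
Function('x')(p) = Add(10, Pow(p, 2), Mul(p, Add(2, p))) (Function('x')(p) = Add(Add(Pow(p, 2), Mul(Add(2, p), p)), 10) = Add(Add(Pow(p, 2), Mul(p, Add(2, p))), 10) = Add(10, Pow(p, 2), Mul(p, Add(2, p))))
Function('t')(H) = Mul(Rational(1, 8), Pow(H, 2))
Mul(-66, Add(Function('x')(d), Mul(-1, Function('t')(-20)))) = Mul(-66, Add(Add(10, Mul(2, 0), Mul(2, Pow(0, 2))), Mul(-1, Mul(Rational(1, 8), Pow(-20, 2))))) = Mul(-66, Add(Add(10, 0, Mul(2, 0)), Mul(-1, Mul(Rational(1, 8), 400)))) = Mul(-66, Add(Add(10, 0, 0), Mul(-1, 50))) = Mul(-66, Add(10, -50)) = Mul(-66, -40) = 2640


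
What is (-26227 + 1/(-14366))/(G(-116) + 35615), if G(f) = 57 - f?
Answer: -376777083/514130408 ≈ -0.73284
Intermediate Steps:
(-26227 + 1/(-14366))/(G(-116) + 35615) = (-26227 + 1/(-14366))/((57 - 1*(-116)) + 35615) = (-26227 - 1/14366)/((57 + 116) + 35615) = -376777083/(14366*(173 + 35615)) = -376777083/14366/35788 = -376777083/14366*1/35788 = -376777083/514130408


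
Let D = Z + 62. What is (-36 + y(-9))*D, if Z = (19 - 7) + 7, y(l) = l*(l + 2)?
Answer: 2187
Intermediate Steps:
y(l) = l*(2 + l)
Z = 19 (Z = 12 + 7 = 19)
D = 81 (D = 19 + 62 = 81)
(-36 + y(-9))*D = (-36 - 9*(2 - 9))*81 = (-36 - 9*(-7))*81 = (-36 + 63)*81 = 27*81 = 2187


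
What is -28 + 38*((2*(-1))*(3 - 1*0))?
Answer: -256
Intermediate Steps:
-28 + 38*((2*(-1))*(3 - 1*0)) = -28 + 38*(-2*(3 + 0)) = -28 + 38*(-2*3) = -28 + 38*(-6) = -28 - 228 = -256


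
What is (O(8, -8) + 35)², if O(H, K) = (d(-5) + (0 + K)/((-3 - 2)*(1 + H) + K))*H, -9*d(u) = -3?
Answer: 38204761/25281 ≈ 1511.2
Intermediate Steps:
d(u) = ⅓ (d(u) = -⅑*(-3) = ⅓)
O(H, K) = H*(⅓ + K/(-5 + K - 5*H)) (O(H, K) = (⅓ + (0 + K)/((-3 - 2)*(1 + H) + K))*H = (⅓ + K/(-5*(1 + H) + K))*H = (⅓ + K/((-5 - 5*H) + K))*H = (⅓ + K/(-5 + K - 5*H))*H = H*(⅓ + K/(-5 + K - 5*H)))
(O(8, -8) + 35)² = ((⅓)*8*(5 - 4*(-8) + 5*8)/(5 - 1*(-8) + 5*8) + 35)² = ((⅓)*8*(5 + 32 + 40)/(5 + 8 + 40) + 35)² = ((⅓)*8*77/53 + 35)² = ((⅓)*8*(1/53)*77 + 35)² = (616/159 + 35)² = (6181/159)² = 38204761/25281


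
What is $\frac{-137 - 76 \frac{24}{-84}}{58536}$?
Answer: $- \frac{269}{136584} \approx -0.0019695$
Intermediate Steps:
$\frac{-137 - 76 \frac{24}{-84}}{58536} = \left(-137 - 76 \cdot 24 \left(- \frac{1}{84}\right)\right) \frac{1}{58536} = \left(-137 - - \frac{152}{7}\right) \frac{1}{58536} = \left(-137 + \frac{152}{7}\right) \frac{1}{58536} = \left(- \frac{807}{7}\right) \frac{1}{58536} = - \frac{269}{136584}$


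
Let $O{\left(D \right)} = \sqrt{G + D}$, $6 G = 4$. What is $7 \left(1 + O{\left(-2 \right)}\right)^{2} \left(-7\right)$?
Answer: $\frac{49}{3} - \frac{196 i \sqrt{3}}{3} \approx 16.333 - 113.16 i$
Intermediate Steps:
$G = \frac{2}{3}$ ($G = \frac{1}{6} \cdot 4 = \frac{2}{3} \approx 0.66667$)
$O{\left(D \right)} = \sqrt{\frac{2}{3} + D}$
$7 \left(1 + O{\left(-2 \right)}\right)^{2} \left(-7\right) = 7 \left(1 + \frac{\sqrt{6 + 9 \left(-2\right)}}{3}\right)^{2} \left(-7\right) = 7 \left(1 + \frac{\sqrt{6 - 18}}{3}\right)^{2} \left(-7\right) = 7 \left(1 + \frac{\sqrt{-12}}{3}\right)^{2} \left(-7\right) = 7 \left(1 + \frac{2 i \sqrt{3}}{3}\right)^{2} \left(-7\right) = - 49 \left(1 + \frac{2 i \sqrt{3}}{3}\right)^{2}$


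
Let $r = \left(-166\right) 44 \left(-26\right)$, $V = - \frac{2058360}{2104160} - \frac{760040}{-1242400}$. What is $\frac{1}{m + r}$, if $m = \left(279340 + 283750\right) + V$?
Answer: $\frac{102117515}{76893838665664} \approx 1.328 \cdot 10^{-6}$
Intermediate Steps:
$V = - \frac{37424246}{102117515}$ ($V = \left(-2058360\right) \frac{1}{2104160} - - \frac{19001}{31060} = - \frac{51459}{52604} + \frac{19001}{31060} = - \frac{37424246}{102117515} \approx -0.36648$)
$r = 189904$ ($r = \left(-7304\right) \left(-26\right) = 189904$)
$m = \frac{57501314097104}{102117515}$ ($m = \left(279340 + 283750\right) - \frac{37424246}{102117515} = 563090 - \frac{37424246}{102117515} = \frac{57501314097104}{102117515} \approx 5.6309 \cdot 10^{5}$)
$\frac{1}{m + r} = \frac{1}{\frac{57501314097104}{102117515} + 189904} = \frac{1}{\frac{76893838665664}{102117515}} = \frac{102117515}{76893838665664}$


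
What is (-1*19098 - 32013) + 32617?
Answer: -18494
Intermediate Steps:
(-1*19098 - 32013) + 32617 = (-19098 - 32013) + 32617 = -51111 + 32617 = -18494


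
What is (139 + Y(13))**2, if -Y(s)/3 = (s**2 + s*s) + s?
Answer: 835396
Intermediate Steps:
Y(s) = -6*s**2 - 3*s (Y(s) = -3*((s**2 + s*s) + s) = -3*((s**2 + s**2) + s) = -3*(2*s**2 + s) = -3*(s + 2*s**2) = -6*s**2 - 3*s)
(139 + Y(13))**2 = (139 - 3*13*(1 + 2*13))**2 = (139 - 3*13*(1 + 26))**2 = (139 - 3*13*27)**2 = (139 - 1053)**2 = (-914)**2 = 835396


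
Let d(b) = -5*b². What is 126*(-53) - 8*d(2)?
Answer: -6518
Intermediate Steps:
126*(-53) - 8*d(2) = 126*(-53) - (-40)*2² = -6678 - (-40)*4 = -6678 - 8*(-20) = -6678 + 160 = -6518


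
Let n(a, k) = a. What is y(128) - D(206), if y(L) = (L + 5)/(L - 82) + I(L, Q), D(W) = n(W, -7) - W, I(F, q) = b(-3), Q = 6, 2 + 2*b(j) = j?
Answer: 9/23 ≈ 0.39130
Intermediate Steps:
b(j) = -1 + j/2
I(F, q) = -5/2 (I(F, q) = -1 + (½)*(-3) = -1 - 3/2 = -5/2)
D(W) = 0 (D(W) = W - W = 0)
y(L) = -5/2 + (5 + L)/(-82 + L) (y(L) = (L + 5)/(L - 82) - 5/2 = (5 + L)/(-82 + L) - 5/2 = -5/2 + (5 + L)/(-82 + L))
y(128) - D(206) = 3*(140 - 1*128)/(2*(-82 + 128)) - 1*0 = (3/2)*(140 - 128)/46 + 0 = (3/2)*(1/46)*12 + 0 = 9/23 + 0 = 9/23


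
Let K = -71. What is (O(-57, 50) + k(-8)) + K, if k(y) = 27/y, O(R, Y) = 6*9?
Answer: -163/8 ≈ -20.375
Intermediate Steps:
O(R, Y) = 54
(O(-57, 50) + k(-8)) + K = (54 + 27/(-8)) - 71 = (54 + 27*(-⅛)) - 71 = (54 - 27/8) - 71 = 405/8 - 71 = -163/8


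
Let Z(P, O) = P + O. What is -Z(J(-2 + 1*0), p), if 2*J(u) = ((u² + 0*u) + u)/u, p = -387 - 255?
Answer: 1285/2 ≈ 642.50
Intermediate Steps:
p = -642
J(u) = (u + u²)/(2*u) (J(u) = (((u² + 0*u) + u)/u)/2 = (((u² + 0) + u)/u)/2 = ((u² + u)/u)/2 = ((u + u²)/u)/2 = (u + u²)/(2*u))
Z(P, O) = O + P
-Z(J(-2 + 1*0), p) = -(-642 + (½ + (-2 + 1*0)/2)) = -(-642 + (½ + (-2 + 0)/2)) = -(-642 + (½ + (½)*(-2))) = -(-642 + (½ - 1)) = -(-642 - ½) = -1*(-1285/2) = 1285/2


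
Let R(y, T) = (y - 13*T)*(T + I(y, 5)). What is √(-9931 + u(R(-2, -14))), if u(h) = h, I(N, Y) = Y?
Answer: I*√11551 ≈ 107.48*I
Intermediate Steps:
R(y, T) = (5 + T)*(y - 13*T) (R(y, T) = (y - 13*T)*(T + 5) = (y - 13*T)*(5 + T) = (5 + T)*(y - 13*T))
√(-9931 + u(R(-2, -14))) = √(-9931 + (-65*(-14) - 13*(-14)² + 5*(-2) - 14*(-2))) = √(-9931 + (910 - 13*196 - 10 + 28)) = √(-9931 + (910 - 2548 - 10 + 28)) = √(-9931 - 1620) = √(-11551) = I*√11551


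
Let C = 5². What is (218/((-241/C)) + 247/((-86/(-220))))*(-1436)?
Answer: -9066358320/10363 ≈ -8.7488e+5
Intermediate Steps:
C = 25
(218/((-241/C)) + 247/((-86/(-220))))*(-1436) = (218/((-241/25)) + 247/((-86/(-220))))*(-1436) = (218/((-241*1/25)) + 247/((-86*(-1/220))))*(-1436) = (218/(-241/25) + 247/(43/110))*(-1436) = (218*(-25/241) + 247*(110/43))*(-1436) = (-5450/241 + 27170/43)*(-1436) = (6313620/10363)*(-1436) = -9066358320/10363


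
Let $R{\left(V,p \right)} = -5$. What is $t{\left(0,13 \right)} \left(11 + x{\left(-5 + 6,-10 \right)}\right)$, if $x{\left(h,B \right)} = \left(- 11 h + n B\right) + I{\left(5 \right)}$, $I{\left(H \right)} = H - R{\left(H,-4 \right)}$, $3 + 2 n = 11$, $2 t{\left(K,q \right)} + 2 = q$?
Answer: $-165$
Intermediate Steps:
$t{\left(K,q \right)} = -1 + \frac{q}{2}$
$n = 4$ ($n = - \frac{3}{2} + \frac{1}{2} \cdot 11 = - \frac{3}{2} + \frac{11}{2} = 4$)
$I{\left(H \right)} = 5 + H$ ($I{\left(H \right)} = H - -5 = H + 5 = 5 + H$)
$x{\left(h,B \right)} = 10 - 11 h + 4 B$ ($x{\left(h,B \right)} = \left(- 11 h + 4 B\right) + \left(5 + 5\right) = \left(- 11 h + 4 B\right) + 10 = 10 - 11 h + 4 B$)
$t{\left(0,13 \right)} \left(11 + x{\left(-5 + 6,-10 \right)}\right) = \left(-1 + \frac{1}{2} \cdot 13\right) \left(11 + \left(10 - 11 \left(-5 + 6\right) + 4 \left(-10\right)\right)\right) = \left(-1 + \frac{13}{2}\right) \left(11 - 41\right) = \frac{11 \left(11 - 41\right)}{2} = \frac{11}{2} \left(-30\right) = -165$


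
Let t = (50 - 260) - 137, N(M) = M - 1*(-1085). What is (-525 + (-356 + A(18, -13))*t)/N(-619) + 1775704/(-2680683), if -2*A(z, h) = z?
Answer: 168643534363/624599139 ≈ 270.00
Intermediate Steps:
A(z, h) = -z/2
N(M) = 1085 + M (N(M) = M + 1085 = 1085 + M)
t = -347 (t = -210 - 137 = -347)
(-525 + (-356 + A(18, -13))*t)/N(-619) + 1775704/(-2680683) = (-525 + (-356 - 1/2*18)*(-347))/(1085 - 619) + 1775704/(-2680683) = (-525 + (-356 - 9)*(-347))/466 + 1775704*(-1/2680683) = (-525 - 365*(-347))*(1/466) - 1775704/2680683 = (-525 + 126655)*(1/466) - 1775704/2680683 = 126130*(1/466) - 1775704/2680683 = 63065/233 - 1775704/2680683 = 168643534363/624599139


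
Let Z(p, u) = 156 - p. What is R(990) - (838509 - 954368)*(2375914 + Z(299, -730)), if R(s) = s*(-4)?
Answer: 275254448329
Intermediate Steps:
R(s) = -4*s
R(990) - (838509 - 954368)*(2375914 + Z(299, -730)) = -4*990 - (838509 - 954368)*(2375914 + (156 - 1*299)) = -3960 - (-115859)*(2375914 + (156 - 299)) = -3960 - (-115859)*(2375914 - 143) = -3960 - (-115859)*2375771 = -3960 - 1*(-275254452289) = -3960 + 275254452289 = 275254448329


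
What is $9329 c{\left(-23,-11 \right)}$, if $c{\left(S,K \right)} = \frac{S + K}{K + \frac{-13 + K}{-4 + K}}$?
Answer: $\frac{1585930}{47} \approx 33743.0$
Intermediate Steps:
$c{\left(S,K \right)} = \frac{K + S}{K + \frac{-13 + K}{-4 + K}}$
$9329 c{\left(-23,-11 \right)} = 9329 \frac{- \left(-11\right)^{2} + 4 \left(-11\right) + 4 \left(-23\right) - \left(-11\right) \left(-23\right)}{13 - \left(-11\right)^{2} + 3 \left(-11\right)} = 9329 \frac{\left(-1\right) 121 - 44 - 92 - 253}{13 - 121 - 33} = 9329 \frac{-121 - 44 - 92 - 253}{13 - 121 - 33} = 9329 \frac{1}{-141} \left(-510\right) = 9329 \left(\left(- \frac{1}{141}\right) \left(-510\right)\right) = 9329 \cdot \frac{170}{47} = \frac{1585930}{47}$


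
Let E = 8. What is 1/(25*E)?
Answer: 1/200 ≈ 0.0050000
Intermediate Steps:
1/(25*E) = 1/(25*8) = 1/200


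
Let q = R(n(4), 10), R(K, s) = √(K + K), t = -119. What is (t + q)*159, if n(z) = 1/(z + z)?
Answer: -37683/2 ≈ -18842.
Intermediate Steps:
n(z) = 1/(2*z)
R(K, s) = √2*√K (R(K, s) = √(2*K) = √2*√K)
q = ½ (q = √2*√((½)/4) = √2*√((½)*(¼)) = √2*√(⅛) = √2*(√2/4) = ½ ≈ 0.50000)
(t + q)*159 = (-119 + ½)*159 = -237/2*159 = -37683/2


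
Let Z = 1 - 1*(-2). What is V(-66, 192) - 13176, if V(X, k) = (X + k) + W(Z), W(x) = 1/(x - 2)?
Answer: -13049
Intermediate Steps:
Z = 3 (Z = 1 + 2 = 3)
W(x) = 1/(-2 + x)
V(X, k) = 1 + X + k (V(X, k) = (X + k) + 1/(-2 + 3) = (X + k) + 1/1 = (X + k) + 1 = 1 + X + k)
V(-66, 192) - 13176 = (1 - 66 + 192) - 13176 = 127 - 13176 = -13049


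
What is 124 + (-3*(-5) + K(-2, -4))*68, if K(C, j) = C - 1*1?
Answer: 940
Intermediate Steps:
K(C, j) = -1 + C (K(C, j) = C - 1 = -1 + C)
124 + (-3*(-5) + K(-2, -4))*68 = 124 + (-3*(-5) + (-1 - 2))*68 = 124 + (15 - 3)*68 = 124 + 12*68 = 124 + 816 = 940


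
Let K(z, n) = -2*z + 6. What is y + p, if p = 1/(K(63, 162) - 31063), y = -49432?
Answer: -1541438057/31183 ≈ -49432.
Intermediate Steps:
K(z, n) = 6 - 2*z
p = -1/31183 (p = 1/((6 - 2*63) - 31063) = 1/((6 - 126) - 31063) = 1/(-120 - 31063) = 1/(-31183) = -1/31183 ≈ -3.2069e-5)
y + p = -49432 - 1/31183 = -1541438057/31183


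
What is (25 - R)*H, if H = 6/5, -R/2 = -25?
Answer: -30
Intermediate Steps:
R = 50 (R = -2*(-25) = 50)
H = 6/5 (H = 6*(1/5) = 6/5 ≈ 1.2000)
(25 - R)*H = (25 - 1*50)*(6/5) = (25 - 50)*(6/5) = -25*6/5 = -30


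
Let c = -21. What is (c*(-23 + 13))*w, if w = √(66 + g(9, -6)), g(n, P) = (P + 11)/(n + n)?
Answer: 35*√2386 ≈ 1709.6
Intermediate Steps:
g(n, P) = (11 + P)/(2*n) (g(n, P) = (11 + P)/((2*n)) = (11 + P)*(1/(2*n)) = (11 + P)/(2*n))
w = √2386/6 (w = √(66 + (½)*(11 - 6)/9) = √(66 + (½)*(⅑)*5) = √(66 + 5/18) = √(1193/18) = √2386/6 ≈ 8.1411)
(c*(-23 + 13))*w = (-21*(-23 + 13))*(√2386/6) = (-21*(-10))*(√2386/6) = 210*(√2386/6) = 35*√2386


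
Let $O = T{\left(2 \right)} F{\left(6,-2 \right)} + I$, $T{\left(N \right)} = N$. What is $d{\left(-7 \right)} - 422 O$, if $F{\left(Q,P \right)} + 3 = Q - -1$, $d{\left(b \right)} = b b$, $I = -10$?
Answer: $893$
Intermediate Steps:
$d{\left(b \right)} = b^{2}$
$F{\left(Q,P \right)} = -2 + Q$ ($F{\left(Q,P \right)} = -3 + \left(Q - -1\right) = -3 + \left(Q + 1\right) = -3 + \left(1 + Q\right) = -2 + Q$)
$O = -2$ ($O = 2 \left(-2 + 6\right) - 10 = 2 \cdot 4 - 10 = 8 - 10 = -2$)
$d{\left(-7 \right)} - 422 O = \left(-7\right)^{2} - -844 = 49 + 844 = 893$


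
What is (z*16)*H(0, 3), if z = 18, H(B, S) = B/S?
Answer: 0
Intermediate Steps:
(z*16)*H(0, 3) = (18*16)*(0/3) = 288*(0*(1/3)) = 288*0 = 0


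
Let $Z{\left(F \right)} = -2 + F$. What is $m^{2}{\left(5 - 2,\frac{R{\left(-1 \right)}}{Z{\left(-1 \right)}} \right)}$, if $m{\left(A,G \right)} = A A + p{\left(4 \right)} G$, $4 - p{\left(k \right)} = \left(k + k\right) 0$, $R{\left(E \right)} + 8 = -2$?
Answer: $\frac{4489}{9} \approx 498.78$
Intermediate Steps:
$R{\left(E \right)} = -10$ ($R{\left(E \right)} = -8 - 2 = -10$)
$p{\left(k \right)} = 4$ ($p{\left(k \right)} = 4 - \left(k + k\right) 0 = 4 - 2 k 0 = 4 - 0 = 4 + 0 = 4$)
$m{\left(A,G \right)} = A^{2} + 4 G$ ($m{\left(A,G \right)} = A A + 4 G = A^{2} + 4 G$)
$m^{2}{\left(5 - 2,\frac{R{\left(-1 \right)}}{Z{\left(-1 \right)}} \right)} = \left(\left(5 - 2\right)^{2} + 4 \left(- \frac{10}{-2 - 1}\right)\right)^{2} = \left(3^{2} + 4 \left(- \frac{10}{-3}\right)\right)^{2} = \left(9 + 4 \left(\left(-10\right) \left(- \frac{1}{3}\right)\right)\right)^{2} = \left(9 + 4 \cdot \frac{10}{3}\right)^{2} = \left(9 + \frac{40}{3}\right)^{2} = \left(\frac{67}{3}\right)^{2} = \frac{4489}{9}$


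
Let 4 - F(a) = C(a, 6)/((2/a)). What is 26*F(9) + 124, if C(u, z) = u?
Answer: -825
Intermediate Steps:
F(a) = 4 - a²/2 (F(a) = 4 - a/(2/a) = 4 - a*a/2 = 4 - a²/2)
26*F(9) + 124 = 26*(4 - ½*9²) + 124 = 26*(4 - ½*81) + 124 = 26*(4 - 81/2) + 124 = 26*(-73/2) + 124 = -949 + 124 = -825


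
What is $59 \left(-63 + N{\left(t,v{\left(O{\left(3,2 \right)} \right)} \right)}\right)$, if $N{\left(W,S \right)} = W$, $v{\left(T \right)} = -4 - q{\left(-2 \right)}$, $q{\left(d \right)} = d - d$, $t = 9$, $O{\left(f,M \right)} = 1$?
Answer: $-3186$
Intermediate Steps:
$q{\left(d \right)} = 0$
$v{\left(T \right)} = -4$ ($v{\left(T \right)} = -4 - 0 = -4 + 0 = -4$)
$59 \left(-63 + N{\left(t,v{\left(O{\left(3,2 \right)} \right)} \right)}\right) = 59 \left(-63 + 9\right) = 59 \left(-54\right) = -3186$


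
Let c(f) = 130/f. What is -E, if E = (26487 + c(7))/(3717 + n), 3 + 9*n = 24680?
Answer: -1669851/406910 ≈ -4.1037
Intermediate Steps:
n = 24677/9 (n = -1/3 + (1/9)*24680 = -1/3 + 24680/9 = 24677/9 ≈ 2741.9)
E = 1669851/406910 (E = (26487 + 130/7)/(3717 + 24677/9) = (26487 + 130*(1/7))/(58130/9) = (26487 + 130/7)*(9/58130) = (185539/7)*(9/58130) = 1669851/406910 ≈ 4.1037)
-E = -1*1669851/406910 = -1669851/406910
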